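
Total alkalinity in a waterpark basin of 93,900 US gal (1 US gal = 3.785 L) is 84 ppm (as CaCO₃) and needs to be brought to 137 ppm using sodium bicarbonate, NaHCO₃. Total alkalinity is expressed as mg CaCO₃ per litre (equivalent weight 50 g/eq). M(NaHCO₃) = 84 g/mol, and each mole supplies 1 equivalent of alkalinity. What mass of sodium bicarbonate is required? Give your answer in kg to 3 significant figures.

31.6 kg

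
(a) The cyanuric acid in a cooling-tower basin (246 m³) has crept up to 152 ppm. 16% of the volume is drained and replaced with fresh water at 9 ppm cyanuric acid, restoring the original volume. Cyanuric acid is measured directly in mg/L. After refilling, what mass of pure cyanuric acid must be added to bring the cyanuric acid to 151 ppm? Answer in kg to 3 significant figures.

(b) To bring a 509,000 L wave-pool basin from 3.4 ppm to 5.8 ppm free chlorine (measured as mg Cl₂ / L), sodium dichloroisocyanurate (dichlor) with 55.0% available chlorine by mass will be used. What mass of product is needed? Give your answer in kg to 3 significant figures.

(a) 5.38 kg; (b) 2.22 kg

(a) Volume: 246 m³ = 246,000 L.
(a) After draining 16% and refilling: 152 × 0.84 + 9 × 0.16 = 129.12 ppm.
(a) Deficit to target: 151 − 129.12 = 21.88 mg/L.
(a) Mass: 21.88 mg/L × 246,000 L = 5382 g cyanuric acid.

(b) Chlorine deficit: 5.8 − 3.4 = 2.4 ppm = 2.4 mg/L as Cl₂.
(b) Cl₂ equivalent needed: 2.4 mg/L × 509,000 L = 1,222,000 mg = 1222 g.
(b) Product at 55.0% available chlorine: 1222 / 0.55 = 2221 g.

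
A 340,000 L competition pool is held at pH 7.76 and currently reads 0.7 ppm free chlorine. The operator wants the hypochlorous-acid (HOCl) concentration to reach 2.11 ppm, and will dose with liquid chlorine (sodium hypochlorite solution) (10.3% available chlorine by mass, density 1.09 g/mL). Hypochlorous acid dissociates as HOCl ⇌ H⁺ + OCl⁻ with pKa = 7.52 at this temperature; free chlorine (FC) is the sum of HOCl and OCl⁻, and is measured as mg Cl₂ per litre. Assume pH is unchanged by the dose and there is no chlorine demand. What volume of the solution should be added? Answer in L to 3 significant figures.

15.4 L

[OCl⁻]/[HOCl] = 10^(pH − pKa) = 10^(7.76 − 7.52) = 1.738; fraction as HOCl = 1/(1 + 1.738) = 0.3653.
Free chlorine required for 2.11 ppm HOCl: 2.11 / 0.3653 = 5.777 ppm.
FC to add: 5.777 − 0.7 = 5.077 mg/L as Cl₂.
Cl₂ equivalent: 5.077 mg/L × 340,000 L = 1726 g.
Product at 10.3% available Cl: 1726 / 0.103 = 16,760 g.
Volume: 16,760 g ÷ 1.09 g/mL = 15,370 mL.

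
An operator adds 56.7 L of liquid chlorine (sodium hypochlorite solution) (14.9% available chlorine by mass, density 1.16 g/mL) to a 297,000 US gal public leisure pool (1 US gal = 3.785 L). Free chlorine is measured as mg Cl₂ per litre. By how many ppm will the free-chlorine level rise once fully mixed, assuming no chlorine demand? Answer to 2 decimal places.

Volume: 297,000 US gal × 3.785 L/gal = 1,124,145 L.
Mass of solution: 56.7 L × 1000 mL/L × 1.16 g/mL = 65,770 g.
Available chlorine delivered: 65,770 g × 0.149 = 9800 g as Cl₂.
Concentration rise: 9800 g / 1,124,145 L = 8.718 mg/L = 8.72 ppm.

8.72 ppm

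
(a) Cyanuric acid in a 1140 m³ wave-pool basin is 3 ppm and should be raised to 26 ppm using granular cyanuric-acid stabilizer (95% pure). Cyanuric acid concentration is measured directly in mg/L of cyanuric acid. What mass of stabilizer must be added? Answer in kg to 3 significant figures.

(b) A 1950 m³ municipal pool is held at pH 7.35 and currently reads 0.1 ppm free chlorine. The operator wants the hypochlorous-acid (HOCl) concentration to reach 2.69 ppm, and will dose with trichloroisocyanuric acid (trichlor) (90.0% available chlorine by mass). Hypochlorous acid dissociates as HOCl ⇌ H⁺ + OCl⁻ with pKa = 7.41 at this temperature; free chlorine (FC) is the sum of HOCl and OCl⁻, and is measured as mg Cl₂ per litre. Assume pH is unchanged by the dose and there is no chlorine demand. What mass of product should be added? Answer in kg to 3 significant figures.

(a) 27.6 kg; (b) 10.7 kg

(a) Volume: 1140 m³ = 1,140,000 L.
(a) CYA to add: (26 − 3) = 23 mg/L × 1,140,000 L = 26,220 g cyanuric acid.
(a) At 95% purity: 26,220 / 0.95 = 27,600 g product.

(b) Volume: 1950 m³ = 1,950,000 L.
(b) [OCl⁻]/[HOCl] = 10^(pH − pKa) = 10^(7.35 − 7.41) = 0.871; fraction as HOCl = 1/(1 + 0.871) = 0.5345.
(b) Free chlorine required for 2.69 ppm HOCl: 2.69 / 0.5345 = 5.033 ppm.
(b) FC to add: 5.033 − 0.1 = 4.933 mg/L as Cl₂.
(b) Cl₂ equivalent: 4.933 mg/L × 1,950,000 L = 9619 g.
(b) Product at 90.0% available Cl: 9619 / 0.9 = 10,690 g.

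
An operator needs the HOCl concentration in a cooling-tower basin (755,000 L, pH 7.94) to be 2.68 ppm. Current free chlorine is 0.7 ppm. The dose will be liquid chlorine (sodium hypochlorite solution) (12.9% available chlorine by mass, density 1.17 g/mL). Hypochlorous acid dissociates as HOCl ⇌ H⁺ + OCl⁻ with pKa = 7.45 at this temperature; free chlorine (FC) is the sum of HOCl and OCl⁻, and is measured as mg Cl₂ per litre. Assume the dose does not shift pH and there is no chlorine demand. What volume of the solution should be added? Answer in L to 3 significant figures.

[OCl⁻]/[HOCl] = 10^(pH − pKa) = 10^(7.94 − 7.45) = 3.09; fraction as HOCl = 1/(1 + 3.09) = 0.2445.
Free chlorine required for 2.68 ppm HOCl: 2.68 / 0.2445 = 10.96 ppm.
FC to add: 10.96 − 0.7 = 10.26 mg/L as Cl₂.
Cl₂ equivalent: 10.26 mg/L × 755,000 L = 7748 g.
Product at 12.9% available Cl: 7748 / 0.129 = 60,060 g.
Volume: 60,060 g ÷ 1.17 g/mL = 51,330 mL.

51.3 L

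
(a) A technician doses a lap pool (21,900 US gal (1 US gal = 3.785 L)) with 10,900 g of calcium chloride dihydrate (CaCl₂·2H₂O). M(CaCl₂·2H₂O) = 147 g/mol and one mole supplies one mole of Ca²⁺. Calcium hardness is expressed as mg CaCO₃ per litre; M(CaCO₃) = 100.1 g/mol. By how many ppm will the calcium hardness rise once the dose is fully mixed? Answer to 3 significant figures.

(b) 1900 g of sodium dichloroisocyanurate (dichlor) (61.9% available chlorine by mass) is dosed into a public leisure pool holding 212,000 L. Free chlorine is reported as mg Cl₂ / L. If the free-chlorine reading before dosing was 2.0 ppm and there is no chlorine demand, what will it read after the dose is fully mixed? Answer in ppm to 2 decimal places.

(a) Volume: 21,900 US gal × 3.785 L/gal = 82,892 L.
(a) Moles of Ca²⁺: 10,900 g ÷ 147 g/mol = 74.15 mol.
(a) As CaCO₃: 74.15 mol × 100.1 g/mol = 7422 g.
(a) Rise: 7422 g / 82,892 L × 1000 = 89.54 mg/L.

(b) Available chlorine delivered: 1900 g × 0.619 = 1176 g as Cl₂.
(b) Concentration rise: 1176 g / 212,000 L = 5.548 mg/L = 5.55 ppm.
(b) Final FC: 2.0 + 5.55 = 7.55 ppm.

(a) 89.5 ppm; (b) 7.55 ppm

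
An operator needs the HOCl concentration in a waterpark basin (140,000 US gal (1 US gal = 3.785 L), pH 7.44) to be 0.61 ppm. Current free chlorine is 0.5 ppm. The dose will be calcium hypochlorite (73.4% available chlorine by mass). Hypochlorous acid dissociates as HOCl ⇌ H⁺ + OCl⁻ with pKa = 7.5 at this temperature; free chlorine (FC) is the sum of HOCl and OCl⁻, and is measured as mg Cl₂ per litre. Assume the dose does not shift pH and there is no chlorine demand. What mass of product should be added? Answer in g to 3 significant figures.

Volume: 140,000 US gal × 3.785 L/gal = 529,900 L.
[OCl⁻]/[HOCl] = 10^(pH − pKa) = 10^(7.44 − 7.5) = 0.871; fraction as HOCl = 1/(1 + 0.871) = 0.5345.
Free chlorine required for 0.61 ppm HOCl: 0.61 / 0.5345 = 1.141 ppm.
FC to add: 1.141 − 0.5 = 0.6413 mg/L as Cl₂.
Cl₂ equivalent: 0.6413 mg/L × 529,900 L = 339.8 g.
Product at 73.4% available Cl: 339.8 / 0.734 = 463 g.

463 g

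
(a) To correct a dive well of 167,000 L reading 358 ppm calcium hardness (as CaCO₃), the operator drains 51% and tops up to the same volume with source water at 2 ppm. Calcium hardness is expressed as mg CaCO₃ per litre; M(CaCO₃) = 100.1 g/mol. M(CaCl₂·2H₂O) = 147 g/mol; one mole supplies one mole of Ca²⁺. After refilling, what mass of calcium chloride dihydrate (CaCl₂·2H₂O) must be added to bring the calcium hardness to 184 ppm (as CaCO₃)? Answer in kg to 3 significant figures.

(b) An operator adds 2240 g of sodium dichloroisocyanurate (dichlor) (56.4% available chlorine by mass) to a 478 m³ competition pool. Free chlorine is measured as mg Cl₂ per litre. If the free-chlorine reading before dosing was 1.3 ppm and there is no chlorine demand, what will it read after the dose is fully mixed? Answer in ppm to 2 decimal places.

(a) After draining 51% and refilling: 358 × 0.49 + 2 × 0.51 = 176.44 ppm.
(a) Deficit to target: 184 − 176.44 = 7.56 mg/L.
(a) As CaCO₃: 7.56 mg/L × 167,000 L = 1263 g; ÷ 100.1 = 12.61 mol Ca²⁺.
(a) Mass: 12.61 × 147 = 1854 g.

(b) Volume: 478 m³ = 478,000 L.
(b) Available chlorine delivered: 2240 g × 0.564 = 1263 g as Cl₂.
(b) Concentration rise: 1263 g / 478,000 L = 2.643 mg/L = 2.64 ppm.
(b) Final FC: 1.3 + 2.64 = 3.94 ppm.

(a) 1.85 kg; (b) 3.94 ppm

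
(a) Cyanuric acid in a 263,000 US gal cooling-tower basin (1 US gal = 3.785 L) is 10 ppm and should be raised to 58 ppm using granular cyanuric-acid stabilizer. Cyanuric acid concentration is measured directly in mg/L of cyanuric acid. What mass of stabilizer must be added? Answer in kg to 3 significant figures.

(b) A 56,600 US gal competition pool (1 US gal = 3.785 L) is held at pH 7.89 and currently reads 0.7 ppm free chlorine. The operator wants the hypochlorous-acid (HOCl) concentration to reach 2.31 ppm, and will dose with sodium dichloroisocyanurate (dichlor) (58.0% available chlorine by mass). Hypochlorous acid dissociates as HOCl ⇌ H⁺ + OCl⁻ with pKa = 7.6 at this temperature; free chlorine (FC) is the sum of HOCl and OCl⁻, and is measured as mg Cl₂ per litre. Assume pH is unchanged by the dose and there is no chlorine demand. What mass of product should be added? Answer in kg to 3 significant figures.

(a) 47.8 kg; (b) 2.26 kg

(a) Volume: 263,000 US gal × 3.785 L/gal = 995,455 L.
(a) CYA to add: (58 − 10) = 48 mg/L × 995,455 L = 47,780 g cyanuric acid.

(b) Volume: 56,600 US gal × 3.785 L/gal = 214,231 L.
(b) [OCl⁻]/[HOCl] = 10^(pH − pKa) = 10^(7.89 − 7.6) = 1.95; fraction as HOCl = 1/(1 + 1.95) = 0.339.
(b) Free chlorine required for 2.31 ppm HOCl: 2.31 / 0.339 = 6.814 ppm.
(b) FC to add: 6.814 − 0.7 = 6.114 mg/L as Cl₂.
(b) Cl₂ equivalent: 6.114 mg/L × 214,231 L = 1310 g.
(b) Product at 58.0% available Cl: 1310 / 0.58 = 2258 g.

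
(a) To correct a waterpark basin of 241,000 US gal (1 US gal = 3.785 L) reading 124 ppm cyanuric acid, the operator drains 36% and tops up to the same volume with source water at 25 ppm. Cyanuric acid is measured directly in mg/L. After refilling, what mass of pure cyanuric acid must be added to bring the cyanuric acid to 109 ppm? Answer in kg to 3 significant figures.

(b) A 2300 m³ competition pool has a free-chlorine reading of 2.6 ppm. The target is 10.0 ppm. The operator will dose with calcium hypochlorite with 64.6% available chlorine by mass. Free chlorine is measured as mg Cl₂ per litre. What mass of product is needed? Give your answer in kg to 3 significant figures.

(a) 18.8 kg; (b) 26.3 kg

(a) Volume: 241,000 US gal × 3.785 L/gal = 912,185 L.
(a) After draining 36% and refilling: 124 × 0.64 + 25 × 0.36 = 88.36 ppm.
(a) Deficit to target: 109 − 88.36 = 20.64 mg/L.
(a) Mass: 20.64 mg/L × 912,185 L = 18,830 g cyanuric acid.

(b) Volume: 2300 m³ = 2,300,000 L.
(b) Chlorine deficit: 10.0 − 2.6 = 7.4 ppm = 7.4 mg/L as Cl₂.
(b) Cl₂ equivalent needed: 7.4 mg/L × 2,300,000 L = 17,020,000 mg = 17,020 g.
(b) Product at 64.6% available chlorine: 17,020 / 0.646 = 26,350 g.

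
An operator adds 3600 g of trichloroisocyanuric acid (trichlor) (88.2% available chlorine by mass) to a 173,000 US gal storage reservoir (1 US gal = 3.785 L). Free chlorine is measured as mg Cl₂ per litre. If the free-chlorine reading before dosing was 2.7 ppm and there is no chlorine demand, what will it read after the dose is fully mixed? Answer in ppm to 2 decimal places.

7.55 ppm

Volume: 173,000 US gal × 3.785 L/gal = 654,805 L.
Available chlorine delivered: 3600 g × 0.882 = 3175 g as Cl₂.
Concentration rise: 3175 g / 654,805 L = 4.849 mg/L = 4.85 ppm.
Final FC: 2.7 + 4.85 = 7.55 ppm.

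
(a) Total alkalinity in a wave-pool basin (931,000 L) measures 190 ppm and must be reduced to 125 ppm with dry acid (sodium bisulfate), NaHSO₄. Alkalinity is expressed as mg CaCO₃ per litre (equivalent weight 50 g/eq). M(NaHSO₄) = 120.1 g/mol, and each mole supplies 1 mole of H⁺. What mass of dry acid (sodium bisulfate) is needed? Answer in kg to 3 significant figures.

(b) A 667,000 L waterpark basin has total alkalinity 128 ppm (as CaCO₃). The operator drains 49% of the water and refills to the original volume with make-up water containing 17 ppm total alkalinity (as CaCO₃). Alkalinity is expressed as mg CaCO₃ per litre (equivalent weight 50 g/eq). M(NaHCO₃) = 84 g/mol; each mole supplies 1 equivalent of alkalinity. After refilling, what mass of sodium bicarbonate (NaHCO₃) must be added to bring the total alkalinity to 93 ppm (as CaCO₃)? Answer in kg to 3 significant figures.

(a) 145 kg; (b) 21.7 kg

(a) Alkalinity to neutralize: (190 − 125) = 65 mg/L as CaCO₃ × 931,000 L = 60,520 g as CaCO₃.
(a) Equivalents of H⁺ required: 60,520 ÷ 50 g/eq = 1210 eq = 1210 mol NaHSO₄.
(a) Mass of NaHSO₄: 1210 × 120.1 = 145,400 g.

(b) After draining 49% and refilling: 128 × 0.51 + 17 × 0.49 = 73.61 ppm.
(b) Deficit to target: 93 − 73.61 = 19.39 mg/L.
(b) As CaCO₃: 19.39 mg/L × 667,000 L = 12,930 g; ÷ 50 g/eq ÷ 1 = 258.7 mol NaHCO₃.
(b) Mass: 258.7 × 84 = 21,730 g.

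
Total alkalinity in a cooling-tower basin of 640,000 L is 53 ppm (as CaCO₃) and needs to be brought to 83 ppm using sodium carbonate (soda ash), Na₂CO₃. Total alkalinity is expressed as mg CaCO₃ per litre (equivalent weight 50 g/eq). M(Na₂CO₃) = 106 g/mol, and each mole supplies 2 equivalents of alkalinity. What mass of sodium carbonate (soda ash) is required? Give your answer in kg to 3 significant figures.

20.4 kg

Alkalinity to add: (83 − 53) = 30 mg/L as CaCO₃ × 640,000 L = 19,200 g as CaCO₃.
Equivalents: 19,200 g ÷ 50 g/eq = 384 eq.
Each mole of Na₂CO₃ supplies 2 eq, so 384 / 2 = 192 mol.
Mass: 192 mol × 106 g/mol = 20,350 g.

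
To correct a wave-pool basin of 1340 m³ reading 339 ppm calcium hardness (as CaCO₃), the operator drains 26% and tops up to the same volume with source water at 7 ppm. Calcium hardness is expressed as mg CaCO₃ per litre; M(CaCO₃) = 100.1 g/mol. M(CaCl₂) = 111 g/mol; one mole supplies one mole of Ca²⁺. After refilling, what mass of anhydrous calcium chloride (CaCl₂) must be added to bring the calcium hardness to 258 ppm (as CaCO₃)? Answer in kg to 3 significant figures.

7.91 kg

Volume: 1340 m³ = 1,340,000 L.
After draining 26% and refilling: 339 × 0.74 + 7 × 0.26 = 252.68 ppm.
Deficit to target: 258 − 252.68 = 5.32 mg/L.
As CaCO₃: 5.32 mg/L × 1,340,000 L = 7129 g; ÷ 100.1 = 71.22 mol Ca²⁺.
Mass: 71.22 × 111 = 7905 g.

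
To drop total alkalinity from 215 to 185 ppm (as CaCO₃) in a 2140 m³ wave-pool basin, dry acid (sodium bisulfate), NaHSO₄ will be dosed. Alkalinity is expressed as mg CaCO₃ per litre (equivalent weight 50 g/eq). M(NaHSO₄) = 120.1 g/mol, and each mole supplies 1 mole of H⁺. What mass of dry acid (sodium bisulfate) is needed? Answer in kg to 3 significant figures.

154 kg

Volume: 2140 m³ = 2,140,000 L.
Alkalinity to neutralize: (215 − 185) = 30 mg/L as CaCO₃ × 2,140,000 L = 64,200 g as CaCO₃.
Equivalents of H⁺ required: 64,200 ÷ 50 g/eq = 1284 eq = 1284 mol NaHSO₄.
Mass of NaHSO₄: 1284 × 120.1 = 154,200 g.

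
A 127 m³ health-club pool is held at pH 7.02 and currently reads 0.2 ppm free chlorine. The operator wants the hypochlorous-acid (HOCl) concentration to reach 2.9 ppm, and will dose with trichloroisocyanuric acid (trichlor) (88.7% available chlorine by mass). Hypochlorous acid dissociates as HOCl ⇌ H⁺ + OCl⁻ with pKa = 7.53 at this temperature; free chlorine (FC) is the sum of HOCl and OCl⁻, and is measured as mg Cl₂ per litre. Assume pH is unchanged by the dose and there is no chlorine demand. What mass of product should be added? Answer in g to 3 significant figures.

Volume: 127 m³ = 127,000 L.
[OCl⁻]/[HOCl] = 10^(pH − pKa) = 10^(7.02 − 7.53) = 0.309; fraction as HOCl = 1/(1 + 0.309) = 0.7639.
Free chlorine required for 2.9 ppm HOCl: 2.9 / 0.7639 = 3.796 ppm.
FC to add: 3.796 − 0.2 = 3.596 mg/L as Cl₂.
Cl₂ equivalent: 3.596 mg/L × 127,000 L = 456.7 g.
Product at 88.7% available Cl: 456.7 / 0.887 = 514.9 g.

515 g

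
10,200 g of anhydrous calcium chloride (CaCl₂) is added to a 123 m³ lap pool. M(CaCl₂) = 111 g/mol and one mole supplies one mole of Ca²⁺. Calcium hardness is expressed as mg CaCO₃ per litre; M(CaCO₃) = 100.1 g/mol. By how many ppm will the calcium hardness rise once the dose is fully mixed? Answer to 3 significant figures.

Volume: 123 m³ = 123,000 L.
Moles of Ca²⁺: 10,200 g ÷ 111 g/mol = 91.89 mol.
As CaCO₃: 91.89 mol × 100.1 g/mol = 9198 g.
Rise: 9198 g / 123,000 L × 1000 = 74.78 mg/L.

74.8 ppm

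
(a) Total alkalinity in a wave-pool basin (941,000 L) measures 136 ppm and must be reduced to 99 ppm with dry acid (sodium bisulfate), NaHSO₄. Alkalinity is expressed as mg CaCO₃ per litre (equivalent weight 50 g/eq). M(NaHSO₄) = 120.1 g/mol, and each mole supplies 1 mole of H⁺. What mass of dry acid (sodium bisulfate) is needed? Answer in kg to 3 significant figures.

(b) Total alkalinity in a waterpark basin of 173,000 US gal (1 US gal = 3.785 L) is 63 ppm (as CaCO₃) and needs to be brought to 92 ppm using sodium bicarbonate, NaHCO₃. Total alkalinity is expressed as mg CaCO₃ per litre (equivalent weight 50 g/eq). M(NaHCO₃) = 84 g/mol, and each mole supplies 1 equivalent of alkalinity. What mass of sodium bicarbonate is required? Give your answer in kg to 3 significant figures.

(a) 83.6 kg; (b) 31.9 kg

(a) Alkalinity to neutralize: (136 − 99) = 37 mg/L as CaCO₃ × 941,000 L = 34,820 g as CaCO₃.
(a) Equivalents of H⁺ required: 34,820 ÷ 50 g/eq = 696.3 eq = 696.3 mol NaHSO₄.
(a) Mass of NaHSO₄: 696.3 × 120.1 = 83,630 g.

(b) Volume: 173,000 US gal × 3.785 L/gal = 654,805 L.
(b) Alkalinity to add: (92 − 63) = 29 mg/L as CaCO₃ × 654,805 L = 18,990 g as CaCO₃.
(b) Equivalents: 18,990 g ÷ 50 g/eq = 379.8 eq.
(b) NaHCO₃ supplies 1 eq per mole → 379.8 mol.
(b) Mass: 379.8 mol × 84 g/mol = 31,900 g.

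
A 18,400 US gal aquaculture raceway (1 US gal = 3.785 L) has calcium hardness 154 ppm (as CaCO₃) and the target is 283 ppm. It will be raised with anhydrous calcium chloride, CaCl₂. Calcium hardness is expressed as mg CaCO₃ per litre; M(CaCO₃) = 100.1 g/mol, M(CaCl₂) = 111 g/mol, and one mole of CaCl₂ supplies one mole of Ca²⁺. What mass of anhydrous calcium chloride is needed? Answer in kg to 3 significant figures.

9.96 kg

Volume: 18,400 US gal × 3.785 L/gal = 69,644 L.
Hardness to add: (283 − 154) = 129 mg/L as CaCO₃ × 69,644 L = 8984 g as CaCO₃.
Moles of Ca²⁺ (1 mol Ca²⁺ ≡ 1 mol CaCO₃): 8984 / 100.1 g/mol = 89.75 mol.
Mass of CaCl₂: 89.75 × 111 = 9962 g.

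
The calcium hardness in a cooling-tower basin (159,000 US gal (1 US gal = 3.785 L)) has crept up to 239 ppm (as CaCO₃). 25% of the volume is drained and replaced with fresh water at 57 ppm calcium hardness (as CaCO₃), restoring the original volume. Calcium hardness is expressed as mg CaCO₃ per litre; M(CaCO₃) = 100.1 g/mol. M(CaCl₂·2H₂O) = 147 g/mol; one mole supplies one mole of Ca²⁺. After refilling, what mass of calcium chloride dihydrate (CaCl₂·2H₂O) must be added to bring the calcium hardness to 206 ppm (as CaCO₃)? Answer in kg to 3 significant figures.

Volume: 159,000 US gal × 3.785 L/gal = 601,815 L.
After draining 25% and refilling: 239 × 0.75 + 57 × 0.25 = 193.5 ppm.
Deficit to target: 206 − 193.5 = 12.5 mg/L.
As CaCO₃: 12.5 mg/L × 601,815 L = 7523 g; ÷ 100.1 = 75.15 mol Ca²⁺.
Mass: 75.15 × 147 = 11,050 g.

11.0 kg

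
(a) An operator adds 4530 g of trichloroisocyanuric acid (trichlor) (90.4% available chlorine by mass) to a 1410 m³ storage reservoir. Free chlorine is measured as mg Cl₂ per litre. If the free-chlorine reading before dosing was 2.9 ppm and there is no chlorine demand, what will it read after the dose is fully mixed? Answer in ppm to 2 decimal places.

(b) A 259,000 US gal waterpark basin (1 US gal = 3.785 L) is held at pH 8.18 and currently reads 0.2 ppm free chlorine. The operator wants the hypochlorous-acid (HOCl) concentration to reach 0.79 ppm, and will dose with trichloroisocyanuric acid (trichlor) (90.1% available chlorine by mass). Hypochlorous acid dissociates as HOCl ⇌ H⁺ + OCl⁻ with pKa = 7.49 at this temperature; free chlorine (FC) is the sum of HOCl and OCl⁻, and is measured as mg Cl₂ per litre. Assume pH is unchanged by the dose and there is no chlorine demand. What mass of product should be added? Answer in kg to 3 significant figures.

(a) 5.80 ppm; (b) 4.85 kg

(a) Volume: 1410 m³ = 1,410,000 L.
(a) Available chlorine delivered: 4530 g × 0.904 = 4095 g as Cl₂.
(a) Concentration rise: 4095 g / 1,410,000 L = 2.904 mg/L = 2.90 ppm.
(a) Final FC: 2.9 + 2.90 = 5.80 ppm.

(b) Volume: 259,000 US gal × 3.785 L/gal = 980,315 L.
(b) [OCl⁻]/[HOCl] = 10^(pH − pKa) = 10^(8.18 − 7.49) = 4.898; fraction as HOCl = 1/(1 + 4.898) = 0.1696.
(b) Free chlorine required for 0.79 ppm HOCl: 0.79 / 0.1696 = 4.659 ppm.
(b) FC to add: 4.659 − 0.2 = 4.459 mg/L as Cl₂.
(b) Cl₂ equivalent: 4.459 mg/L × 980,315 L = 4371 g.
(b) Product at 90.1% available Cl: 4371 / 0.901 = 4852 g.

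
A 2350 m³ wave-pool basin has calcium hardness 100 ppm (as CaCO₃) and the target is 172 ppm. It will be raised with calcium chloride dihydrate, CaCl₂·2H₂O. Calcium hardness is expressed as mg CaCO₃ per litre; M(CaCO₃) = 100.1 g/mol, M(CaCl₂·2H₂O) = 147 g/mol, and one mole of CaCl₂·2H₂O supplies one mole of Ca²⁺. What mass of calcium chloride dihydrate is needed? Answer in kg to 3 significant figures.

248 kg

Volume: 2350 m³ = 2,350,000 L.
Hardness to add: (172 − 100) = 72 mg/L as CaCO₃ × 2,350,000 L = 169,200 g as CaCO₃.
Moles of Ca²⁺ (1 mol Ca²⁺ ≡ 1 mol CaCO₃): 169,200 / 100.1 g/mol = 1690 mol.
Mass of CaCl₂·2H₂O: 1690 × 147 = 248,500 g.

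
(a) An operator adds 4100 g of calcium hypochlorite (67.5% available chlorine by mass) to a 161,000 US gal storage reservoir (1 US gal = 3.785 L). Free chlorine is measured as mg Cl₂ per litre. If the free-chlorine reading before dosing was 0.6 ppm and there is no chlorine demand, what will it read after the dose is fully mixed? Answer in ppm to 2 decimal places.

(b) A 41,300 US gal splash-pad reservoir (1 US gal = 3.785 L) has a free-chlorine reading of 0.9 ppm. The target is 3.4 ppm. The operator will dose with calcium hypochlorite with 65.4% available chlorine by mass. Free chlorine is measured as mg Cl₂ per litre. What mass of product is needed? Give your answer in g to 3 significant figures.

(a) Volume: 161,000 US gal × 3.785 L/gal = 609,385 L.
(a) Available chlorine delivered: 4100 g × 0.675 = 2768 g as Cl₂.
(a) Concentration rise: 2768 g / 609,385 L = 4.541 mg/L = 4.54 ppm.
(a) Final FC: 0.6 + 4.54 = 5.14 ppm.

(b) Volume: 41,300 US gal × 3.785 L/gal = 156,320 L.
(b) Chlorine deficit: 3.4 − 0.9 = 2.5 ppm = 2.5 mg/L as Cl₂.
(b) Cl₂ equivalent needed: 2.5 mg/L × 156,320 L = 390,800 mg = 390.8 g.
(b) Product at 65.4% available chlorine: 390.8 / 0.654 = 597.6 g.

(a) 5.14 ppm; (b) 598 g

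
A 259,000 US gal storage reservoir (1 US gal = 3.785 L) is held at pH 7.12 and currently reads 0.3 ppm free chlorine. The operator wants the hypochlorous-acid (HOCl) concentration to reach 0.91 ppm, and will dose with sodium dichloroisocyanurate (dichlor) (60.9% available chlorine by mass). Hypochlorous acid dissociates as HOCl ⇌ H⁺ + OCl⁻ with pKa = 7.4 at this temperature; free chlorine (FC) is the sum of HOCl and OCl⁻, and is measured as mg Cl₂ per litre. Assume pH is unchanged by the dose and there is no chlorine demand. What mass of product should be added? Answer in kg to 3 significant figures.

Volume: 259,000 US gal × 3.785 L/gal = 980,315 L.
[OCl⁻]/[HOCl] = 10^(pH − pKa) = 10^(7.12 − 7.4) = 0.5248; fraction as HOCl = 1/(1 + 0.5248) = 0.6558.
Free chlorine required for 0.91 ppm HOCl: 0.91 / 0.6558 = 1.388 ppm.
FC to add: 1.388 − 0.3 = 1.088 mg/L as Cl₂.
Cl₂ equivalent: 1.088 mg/L × 980,315 L = 1066 g.
Product at 60.9% available Cl: 1066 / 0.609 = 1751 g.

1.75 kg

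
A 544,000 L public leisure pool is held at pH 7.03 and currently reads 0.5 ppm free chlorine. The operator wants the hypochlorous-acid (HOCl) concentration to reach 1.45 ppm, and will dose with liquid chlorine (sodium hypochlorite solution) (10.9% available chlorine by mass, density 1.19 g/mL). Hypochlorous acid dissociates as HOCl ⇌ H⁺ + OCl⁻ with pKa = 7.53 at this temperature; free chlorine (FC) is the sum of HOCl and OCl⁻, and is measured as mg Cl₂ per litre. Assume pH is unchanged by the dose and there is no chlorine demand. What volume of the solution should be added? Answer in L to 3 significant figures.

[OCl⁻]/[HOCl] = 10^(pH − pKa) = 10^(7.03 − 7.53) = 0.3162; fraction as HOCl = 1/(1 + 0.3162) = 0.7597.
Free chlorine required for 1.45 ppm HOCl: 1.45 / 0.7597 = 1.909 ppm.
FC to add: 1.909 − 0.5 = 1.409 mg/L as Cl₂.
Cl₂ equivalent: 1.409 mg/L × 544,000 L = 766.2 g.
Product at 10.9% available Cl: 766.2 / 0.109 = 7030 g.
Volume: 7030 g ÷ 1.19 g/mL = 5907 mL.

5.91 L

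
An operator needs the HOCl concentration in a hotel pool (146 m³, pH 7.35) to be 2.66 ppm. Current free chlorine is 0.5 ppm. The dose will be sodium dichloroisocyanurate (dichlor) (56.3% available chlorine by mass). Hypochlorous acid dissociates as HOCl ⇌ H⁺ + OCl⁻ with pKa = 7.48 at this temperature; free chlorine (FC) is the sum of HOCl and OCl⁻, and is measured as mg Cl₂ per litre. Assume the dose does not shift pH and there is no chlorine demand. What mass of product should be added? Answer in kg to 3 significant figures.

1.07 kg

Volume: 146 m³ = 146,000 L.
[OCl⁻]/[HOCl] = 10^(pH − pKa) = 10^(7.35 − 7.48) = 0.7413; fraction as HOCl = 1/(1 + 0.7413) = 0.5743.
Free chlorine required for 2.66 ppm HOCl: 2.66 / 0.5743 = 4.632 ppm.
FC to add: 4.632 − 0.5 = 4.132 mg/L as Cl₂.
Cl₂ equivalent: 4.132 mg/L × 146,000 L = 603.3 g.
Product at 56.3% available Cl: 603.3 / 0.563 = 1072 g.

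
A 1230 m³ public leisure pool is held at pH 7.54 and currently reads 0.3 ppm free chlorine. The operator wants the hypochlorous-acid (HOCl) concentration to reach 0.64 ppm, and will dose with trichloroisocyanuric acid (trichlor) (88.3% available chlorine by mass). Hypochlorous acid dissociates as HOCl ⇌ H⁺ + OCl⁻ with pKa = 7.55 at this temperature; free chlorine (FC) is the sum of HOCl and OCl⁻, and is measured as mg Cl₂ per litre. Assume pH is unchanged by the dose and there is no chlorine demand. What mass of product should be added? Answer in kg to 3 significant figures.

1.34 kg

Volume: 1230 m³ = 1,230,000 L.
[OCl⁻]/[HOCl] = 10^(pH − pKa) = 10^(7.54 − 7.55) = 0.9772; fraction as HOCl = 1/(1 + 0.9772) = 0.5058.
Free chlorine required for 0.64 ppm HOCl: 0.64 / 0.5058 = 1.265 ppm.
FC to add: 1.265 − 0.3 = 0.9654 mg/L as Cl₂.
Cl₂ equivalent: 0.9654 mg/L × 1,230,000 L = 1187 g.
Product at 88.3% available Cl: 1187 / 0.883 = 1345 g.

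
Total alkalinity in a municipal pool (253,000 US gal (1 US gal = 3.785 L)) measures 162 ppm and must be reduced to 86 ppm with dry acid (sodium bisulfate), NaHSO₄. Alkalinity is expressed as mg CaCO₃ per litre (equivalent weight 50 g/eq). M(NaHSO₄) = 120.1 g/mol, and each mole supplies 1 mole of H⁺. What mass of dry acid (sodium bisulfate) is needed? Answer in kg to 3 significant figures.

Volume: 253,000 US gal × 3.785 L/gal = 957,605 L.
Alkalinity to neutralize: (162 − 86) = 76 mg/L as CaCO₃ × 957,605 L = 72,780 g as CaCO₃.
Equivalents of H⁺ required: 72,780 ÷ 50 g/eq = 1456 eq = 1456 mol NaHSO₄.
Mass of NaHSO₄: 1456 × 120.1 = 174,800 g.

175 kg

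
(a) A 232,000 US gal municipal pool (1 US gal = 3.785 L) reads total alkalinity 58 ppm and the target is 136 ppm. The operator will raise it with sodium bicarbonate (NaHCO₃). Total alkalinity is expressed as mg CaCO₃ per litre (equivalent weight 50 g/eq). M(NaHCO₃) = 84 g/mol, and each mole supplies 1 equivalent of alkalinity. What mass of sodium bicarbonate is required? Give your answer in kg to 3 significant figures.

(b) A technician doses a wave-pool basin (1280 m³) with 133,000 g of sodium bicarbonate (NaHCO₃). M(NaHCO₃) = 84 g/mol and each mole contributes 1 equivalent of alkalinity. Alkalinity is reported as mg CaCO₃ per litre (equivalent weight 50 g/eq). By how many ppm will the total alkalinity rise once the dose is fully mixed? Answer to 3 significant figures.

(a) Volume: 232,000 US gal × 3.785 L/gal = 878,120 L.
(a) Alkalinity to add: (136 − 58) = 78 mg/L as CaCO₃ × 878,120 L = 68,490 g as CaCO₃.
(a) Equivalents: 68,490 g ÷ 50 g/eq = 1370 eq.
(a) NaHCO₃ supplies 1 eq per mole → 1370 mol.
(a) Mass: 1370 mol × 84 g/mol = 115,100 g.

(b) Volume: 1280 m³ = 1,280,000 L.
(b) Moles of NaHCO₃: 133,000 g ÷ 84 g/mol = 1583 mol → 1583 eq of alkalinity.
(b) As CaCO₃: 1583 eq × 50 g/eq = 79,170 g.
(b) Rise: 79,170 g / 1,280,000 L × 1000 = 61.85 mg/L.

(a) 115 kg; (b) 61.8 ppm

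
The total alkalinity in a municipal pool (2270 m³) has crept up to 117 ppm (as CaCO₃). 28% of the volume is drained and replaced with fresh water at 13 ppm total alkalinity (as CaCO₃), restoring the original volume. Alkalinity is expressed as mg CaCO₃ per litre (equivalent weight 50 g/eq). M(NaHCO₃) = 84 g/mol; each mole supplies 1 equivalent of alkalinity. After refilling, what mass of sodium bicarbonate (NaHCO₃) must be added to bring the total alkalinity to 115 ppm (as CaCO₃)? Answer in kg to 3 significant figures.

103 kg

Volume: 2270 m³ = 2,270,000 L.
After draining 28% and refilling: 117 × 0.72 + 13 × 0.28 = 87.88 ppm.
Deficit to target: 115 − 87.88 = 27.12 mg/L.
As CaCO₃: 27.12 mg/L × 2,270,000 L = 61,560 g; ÷ 50 g/eq ÷ 1 = 1231 mol NaHCO₃.
Mass: 1231 × 84 = 103,400 g.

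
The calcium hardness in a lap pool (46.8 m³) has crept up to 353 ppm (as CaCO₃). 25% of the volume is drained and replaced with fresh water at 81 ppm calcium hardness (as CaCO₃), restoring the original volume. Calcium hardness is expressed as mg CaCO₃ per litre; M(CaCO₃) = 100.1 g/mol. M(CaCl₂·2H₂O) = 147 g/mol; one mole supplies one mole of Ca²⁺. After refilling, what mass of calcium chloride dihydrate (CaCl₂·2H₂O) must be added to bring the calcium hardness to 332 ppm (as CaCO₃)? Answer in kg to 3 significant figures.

3.23 kg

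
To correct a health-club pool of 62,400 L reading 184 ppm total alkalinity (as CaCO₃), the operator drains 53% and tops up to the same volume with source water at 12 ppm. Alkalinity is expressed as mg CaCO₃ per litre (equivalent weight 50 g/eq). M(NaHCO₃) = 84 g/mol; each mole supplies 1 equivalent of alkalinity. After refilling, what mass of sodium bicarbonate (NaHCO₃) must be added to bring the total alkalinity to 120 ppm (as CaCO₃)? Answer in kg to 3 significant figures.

2.85 kg

After draining 53% and refilling: 184 × 0.47 + 12 × 0.53 = 92.84 ppm.
Deficit to target: 120 − 92.84 = 27.16 mg/L.
As CaCO₃: 27.16 mg/L × 62,400 L = 1695 g; ÷ 50 g/eq ÷ 1 = 33.9 mol NaHCO₃.
Mass: 33.9 × 84 = 2847 g.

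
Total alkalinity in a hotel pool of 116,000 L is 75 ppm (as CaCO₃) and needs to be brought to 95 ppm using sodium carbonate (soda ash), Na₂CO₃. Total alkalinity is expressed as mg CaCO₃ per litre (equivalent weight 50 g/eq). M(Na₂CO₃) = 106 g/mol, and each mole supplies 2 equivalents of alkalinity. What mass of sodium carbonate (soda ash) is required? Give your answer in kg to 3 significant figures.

2.46 kg

Alkalinity to add: (95 − 75) = 20 mg/L as CaCO₃ × 116,000 L = 2320 g as CaCO₃.
Equivalents: 2320 g ÷ 50 g/eq = 46.4 eq.
Each mole of Na₂CO₃ supplies 2 eq, so 46.4 / 2 = 23.2 mol.
Mass: 23.2 mol × 106 g/mol = 2459 g.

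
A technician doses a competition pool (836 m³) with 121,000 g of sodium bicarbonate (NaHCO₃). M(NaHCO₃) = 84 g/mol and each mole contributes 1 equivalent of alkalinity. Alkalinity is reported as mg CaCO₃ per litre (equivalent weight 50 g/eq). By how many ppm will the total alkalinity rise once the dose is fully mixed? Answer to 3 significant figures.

Volume: 836 m³ = 836,000 L.
Moles of NaHCO₃: 121,000 g ÷ 84 g/mol = 1440 mol → 1440 eq of alkalinity.
As CaCO₃: 1440 eq × 50 g/eq = 72,020 g.
Rise: 72,020 g / 836,000 L × 1000 = 86.15 mg/L.

86.2 ppm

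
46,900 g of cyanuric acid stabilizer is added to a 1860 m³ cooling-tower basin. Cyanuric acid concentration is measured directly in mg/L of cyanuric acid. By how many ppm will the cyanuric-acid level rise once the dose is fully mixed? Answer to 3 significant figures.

Volume: 1860 m³ = 1,860,000 L.
Rise: 46,900 g / 1,860,000 L × 1000 = 25.22 mg/L.

25.2 ppm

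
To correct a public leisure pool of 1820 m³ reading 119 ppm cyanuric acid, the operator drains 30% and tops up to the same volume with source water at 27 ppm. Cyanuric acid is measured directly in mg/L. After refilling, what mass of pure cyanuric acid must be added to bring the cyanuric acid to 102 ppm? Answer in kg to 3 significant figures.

19.3 kg

Volume: 1820 m³ = 1,820,000 L.
After draining 30% and refilling: 119 × 0.70 + 27 × 0.30 = 91.4 ppm.
Deficit to target: 102 − 91.4 = 10.6 mg/L.
Mass: 10.6 mg/L × 1,820,000 L = 19,290 g cyanuric acid.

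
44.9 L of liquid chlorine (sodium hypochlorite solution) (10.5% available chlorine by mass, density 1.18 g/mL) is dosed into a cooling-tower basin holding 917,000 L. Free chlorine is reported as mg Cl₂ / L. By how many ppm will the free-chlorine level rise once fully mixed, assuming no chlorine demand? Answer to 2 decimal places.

Mass of solution: 44.9 L × 1000 mL/L × 1.18 g/mL = 52,980 g.
Available chlorine delivered: 52,980 g × 0.105 = 5563 g as Cl₂.
Concentration rise: 5563 g / 917,000 L = 6.067 mg/L = 6.07 ppm.

6.07 ppm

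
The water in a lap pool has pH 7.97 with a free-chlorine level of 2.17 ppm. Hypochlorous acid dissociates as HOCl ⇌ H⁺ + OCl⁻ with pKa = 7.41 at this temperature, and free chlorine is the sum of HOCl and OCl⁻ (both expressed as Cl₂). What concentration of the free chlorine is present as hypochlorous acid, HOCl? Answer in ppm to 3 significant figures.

[OCl⁻]/[HOCl] = 10^(pH − pKa) = 10^(7.97 − 7.41) = 10^0.56 = 3.631.
Fraction as HOCl = 1 / (1 + 3.631) = 0.2159.
HOCl = 0.2159 × 2.17 ppm = 0.4686 ppm.

0.469 ppm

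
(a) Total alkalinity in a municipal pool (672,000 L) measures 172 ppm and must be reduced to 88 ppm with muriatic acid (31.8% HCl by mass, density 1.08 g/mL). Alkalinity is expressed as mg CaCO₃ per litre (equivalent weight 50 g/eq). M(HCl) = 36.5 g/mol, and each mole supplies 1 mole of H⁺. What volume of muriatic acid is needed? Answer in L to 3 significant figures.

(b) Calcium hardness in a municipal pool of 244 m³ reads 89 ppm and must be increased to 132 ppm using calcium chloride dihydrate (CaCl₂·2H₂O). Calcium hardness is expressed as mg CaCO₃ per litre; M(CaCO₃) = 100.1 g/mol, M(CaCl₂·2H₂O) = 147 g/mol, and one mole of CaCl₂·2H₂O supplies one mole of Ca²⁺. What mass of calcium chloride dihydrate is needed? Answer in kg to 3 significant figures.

(a) Alkalinity to neutralize: (172 − 88) = 84 mg/L as CaCO₃ × 672,000 L = 56,450 g as CaCO₃.
(a) Equivalents of H⁺ required: 56,450 ÷ 50 g/eq = 1129 eq = 1129 mol HCl.
(a) Mass of HCl: 1129 × 36.5 = 41,210 g.
(a) Mass of 31.8% solution: 41,210 / 0.318 = 129,600 g.
(a) Volume: 129,600 g ÷ 1.08 g/mL = 120,000 mL.

(b) Volume: 244 m³ = 244,000 L.
(b) Hardness to add: (132 − 89) = 43 mg/L as CaCO₃ × 244,000 L = 10,490 g as CaCO₃.
(b) Moles of Ca²⁺ (1 mol Ca²⁺ ≡ 1 mol CaCO₃): 10,490 / 100.1 g/mol = 104.8 mol.
(b) Mass of CaCl₂·2H₂O: 104.8 × 147 = 15,410 g.

(a) 120 L; (b) 15.4 kg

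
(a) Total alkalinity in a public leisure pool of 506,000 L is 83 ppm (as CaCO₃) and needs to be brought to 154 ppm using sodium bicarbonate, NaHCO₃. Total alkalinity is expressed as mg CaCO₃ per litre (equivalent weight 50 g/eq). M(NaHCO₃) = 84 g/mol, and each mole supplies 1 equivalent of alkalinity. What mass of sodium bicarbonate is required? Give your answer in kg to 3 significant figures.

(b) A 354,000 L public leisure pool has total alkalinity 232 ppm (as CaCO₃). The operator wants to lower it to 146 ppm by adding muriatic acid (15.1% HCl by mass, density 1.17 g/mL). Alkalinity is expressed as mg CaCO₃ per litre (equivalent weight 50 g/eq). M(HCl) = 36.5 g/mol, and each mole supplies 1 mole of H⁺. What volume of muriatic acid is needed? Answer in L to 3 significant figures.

(a) 60.4 kg; (b) 126 L

(a) Alkalinity to add: (154 − 83) = 71 mg/L as CaCO₃ × 506,000 L = 35,930 g as CaCO₃.
(a) Equivalents: 35,930 g ÷ 50 g/eq = 718.5 eq.
(a) NaHCO₃ supplies 1 eq per mole → 718.5 mol.
(a) Mass: 718.5 mol × 84 g/mol = 60,360 g.

(b) Alkalinity to neutralize: (232 − 146) = 86 mg/L as CaCO₃ × 354,000 L = 30,440 g as CaCO₃.
(b) Equivalents of H⁺ required: 30,440 ÷ 50 g/eq = 608.9 eq = 608.9 mol HCl.
(b) Mass of HCl: 608.9 × 36.5 = 22,220 g.
(b) Mass of 15.1% solution: 22,220 / 0.151 = 147,200 g.
(b) Volume: 147,200 g ÷ 1.17 g/mL = 125,800 mL.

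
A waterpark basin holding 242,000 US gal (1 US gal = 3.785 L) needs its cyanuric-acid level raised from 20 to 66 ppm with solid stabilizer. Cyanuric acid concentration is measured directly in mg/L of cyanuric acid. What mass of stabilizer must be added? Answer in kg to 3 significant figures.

42.1 kg

Volume: 242,000 US gal × 3.785 L/gal = 915,970 L.
CYA to add: (66 − 20) = 46 mg/L × 915,970 L = 42,130 g cyanuric acid.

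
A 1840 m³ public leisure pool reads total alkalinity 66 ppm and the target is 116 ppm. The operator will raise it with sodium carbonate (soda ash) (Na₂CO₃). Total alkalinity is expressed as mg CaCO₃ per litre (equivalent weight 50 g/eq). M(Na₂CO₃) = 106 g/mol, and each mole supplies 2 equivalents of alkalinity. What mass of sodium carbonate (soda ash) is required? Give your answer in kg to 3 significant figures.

97.5 kg

Volume: 1840 m³ = 1,840,000 L.
Alkalinity to add: (116 − 66) = 50 mg/L as CaCO₃ × 1,840,000 L = 92,000 g as CaCO₃.
Equivalents: 92,000 g ÷ 50 g/eq = 1840 eq.
Each mole of Na₂CO₃ supplies 2 eq, so 1840 / 2 = 920 mol.
Mass: 920 mol × 106 g/mol = 97,520 g.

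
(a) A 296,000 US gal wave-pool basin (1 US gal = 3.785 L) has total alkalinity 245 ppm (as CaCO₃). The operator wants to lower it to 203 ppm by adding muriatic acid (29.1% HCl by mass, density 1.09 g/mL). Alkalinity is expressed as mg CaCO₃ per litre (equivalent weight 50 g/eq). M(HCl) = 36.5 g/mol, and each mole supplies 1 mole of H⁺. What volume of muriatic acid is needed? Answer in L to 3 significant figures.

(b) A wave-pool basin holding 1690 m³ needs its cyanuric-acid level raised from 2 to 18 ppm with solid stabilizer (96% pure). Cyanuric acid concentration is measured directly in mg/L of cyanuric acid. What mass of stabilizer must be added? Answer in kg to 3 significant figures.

(a) 108 L; (b) 28.2 kg

(a) Volume: 296,000 US gal × 3.785 L/gal = 1,120,360 L.
(a) Alkalinity to neutralize: (245 − 203) = 42 mg/L as CaCO₃ × 1,120,360 L = 47,060 g as CaCO₃.
(a) Equivalents of H⁺ required: 47,060 ÷ 50 g/eq = 941.1 eq = 941.1 mol HCl.
(a) Mass of HCl: 941.1 × 36.5 = 34,350 g.
(a) Mass of 29.1% solution: 34,350 / 0.291 = 118,000 g.
(a) Volume: 118,000 g ÷ 1.09 g/mL = 108,300 mL.

(b) Volume: 1690 m³ = 1,690,000 L.
(b) CYA to add: (18 − 2) = 16 mg/L × 1,690,000 L = 27,040 g cyanuric acid.
(b) At 96% purity: 27,040 / 0.96 = 28,170 g product.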